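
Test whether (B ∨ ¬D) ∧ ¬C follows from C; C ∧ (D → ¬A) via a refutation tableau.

No

Initial set: {C; (C ∧ (D → ¬A)); ¬((B ∨ ¬D) ∧ ¬C)}.
(C ∧ (D → ¬A)): α-rule — add C, (D → ¬A).
¬((B ∨ ¬D) ∧ ¬C): β-rule — branch into ¬(B ∨ ¬D)  //  ¬¬C.
  branch 1 (add ¬(B ∨ ¬D)):
    ¬(B ∨ ¬D): α-rule — add ¬B, ¬¬D.
    (D → ¬A): β-rule — branch into ¬D  //  ¬A.
      branch 1.1 (add ¬D):
        × closes — contains both D and ¬D.
      branch 1.2 (add ¬A):
        ○ open, literals {A=false, B=false, C=true, D=true}.
  branch 2 (add ¬¬C):
    (D → ¬A): β-rule — branch into ¬D  //  ¬A.
      branch 2.1 (add ¬D):
        ○ open, literals {C=true, D=false}.
      branch 2.2 (add ¬A):
        ○ open, literals {A=false, C=true}.
1 branch closed, 3 open.
An open branch gives a countermodel: A=false, B=false, C=true, D=true (unmentioned atoms arbitrary); the premises hold there but the conclusion fails.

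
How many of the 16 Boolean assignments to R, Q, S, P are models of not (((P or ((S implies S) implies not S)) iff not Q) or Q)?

2

Initial set: {not (((P or ((S implies S) implies not S)) iff not Q) or Q)}.
not (((P or ((S implies S) implies not S)) iff not Q) or Q): α-rule — add not ((P or ((S implies S) implies not S)) iff not Q), not Q.
not ((P or ((S implies S) implies not S)) iff not Q): β-rule — branch into (P or ((S implies S) implies not S)), not not Q  //  not (P or ((S implies S) implies not S)), not Q.
  branch 1 (add (P or ((S implies S) implies not S)), not not Q):
    × closes — contains both Q and not Q.
  branch 2 (add not (P or ((S implies S) implies not S)), not Q):
    not (P or ((S implies S) implies not S)): α-rule — add not P, not ((S implies S) implies not S).
    not ((S implies S) implies not S): α-rule — add (S implies S), not not S.
    (S implies S): β-rule — branch into not S  //  S.
      branch 2.1 (add not S):
        × closes — contains both S and not S.
      branch 2.2 (add S):
        ○ open, literals {P=F, Q=F, S=T}.
2 branches closed, 1 open.
Each open branch fixes some atoms; the unmentioned ones are free. Counting distinct full assignments: branch {P=F, Q=F, S=T} (R) contributes 2 new. Total: 2.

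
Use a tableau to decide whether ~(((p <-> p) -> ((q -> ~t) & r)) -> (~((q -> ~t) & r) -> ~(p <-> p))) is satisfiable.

Initial set: {T ~(((p <-> p) -> ((q -> ~t) & r)) -> (~((q -> ~t) & r) -> ~(p <-> p)))}.
T ~(((p <-> p) -> ((q -> ~t) & r)) -> (~((q -> ~t) & r) -> ~(p <-> p))): α-rule — add T ((p <-> p) -> ((q -> ~t) & r)), F (~((q -> ~t) & r) -> ~(p <-> p)).
F (~((q -> ~t) & r) -> ~(p <-> p)): α-rule — add T ~((q -> ~t) & r), F ~(p <-> p).
T ((p <-> p) -> ((q -> ~t) & r)): β-rule — branch into F (p <-> p)  //  T ((q -> ~t) & r).
  branch 1 (add F (p <-> p)):
    T ~((q -> ~t) & r): β-rule — branch into F (q -> ~t)  //  F r.
      branch 1.1 (add F (q -> ~t)):
        F (q -> ~t): α-rule — add T q, F ~t.
        F ~(p <-> p): β-rule — branch into T p, T p  //  F p, F p.
          branch 1.1.1 (add T p, T p):
            F (p <-> p): β-rule — branch into T p, F p  //  F p, T p.
              branch 1.1.1.1 (add T p, F p):
                × closes — contains both p and ~p.
              branch 1.1.1.2 (add F p, T p):
                × closes — contains both p and ~p.
          branch 1.1.2 (add F p, F p):
            F (p <-> p): β-rule — branch into T p, F p  //  F p, T p.
              branch 1.1.2.1 (add T p, F p):
                × closes — contains both p and ~p.
              branch 1.1.2.2 (add F p, T p):
                × closes — contains both p and ~p.
      branch 1.2 (add F r):
        F ~(p <-> p): β-rule — branch into T p, T p  //  F p, F p.
          branch 1.2.1 (add T p, T p):
            F (p <-> p): β-rule — branch into T p, F p  //  F p, T p.
              branch 1.2.1.1 (add T p, F p):
                × closes — contains both p and ~p.
              branch 1.2.1.2 (add F p, T p):
                × closes — contains both p and ~p.
          branch 1.2.2 (add F p, F p):
            F (p <-> p): β-rule — branch into T p, F p  //  F p, T p.
              branch 1.2.2.1 (add T p, F p):
                × closes — contains both p and ~p.
              branch 1.2.2.2 (add F p, T p):
                × closes — contains both p and ~p.
  branch 2 (add T ((q -> ~t) & r)):
    T ((q -> ~t) & r): α-rule — add T (q -> ~t), T r.
    T ~((q -> ~t) & r): β-rule — branch into F (q -> ~t)  //  F r.
      branch 2.1 (add F (q -> ~t)):
        F (q -> ~t): α-rule — add T q, F ~t.
        F ~(p <-> p): β-rule — branch into T p, T p  //  F p, F p.
          branch 2.1.1 (add T p, T p):
            T (q -> ~t): β-rule — branch into F q  //  T ~t.
              branch 2.1.1.1 (add F q):
                × closes — contains both q and ~q.
              branch 2.1.1.2 (add T ~t):
                × closes — contains both t and ~t.
          branch 2.1.2 (add F p, F p):
            T (q -> ~t): β-rule — branch into F q  //  T ~t.
              branch 2.1.2.1 (add F q):
                × closes — contains both q and ~q.
              branch 2.1.2.2 (add T ~t):
                × closes — contains both t and ~t.
      branch 2.2 (add F r):
        × closes — contains both r and ~r.
All 13 branches close.
Every branch closed; the formula is unsatisfiable.

Unsatisfiable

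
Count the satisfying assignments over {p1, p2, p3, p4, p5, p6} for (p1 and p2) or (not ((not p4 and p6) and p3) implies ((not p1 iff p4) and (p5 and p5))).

Initial set: {((p1 and p2) or (not ((not p4 and p6) and p3) implies ((not p1 iff p4) and (p5 and p5))))}.
((p1 and p2) or (not ((not p4 and p6) and p3) implies ((not p1 iff p4) and (p5 and p5)))): β-rule — branch into (p1 and p2)  //  (not ((not p4 and p6) and p3) implies ((not p1 iff p4) and (p5 and p5))).
  branch 1 (add (p1 and p2)):
    (p1 and p2): α-rule — add p1, p2.
    ○ open, literals {p1=T, p2=T}.
  branch 2 (add (not ((not p4 and p6) and p3) implies ((not p1 iff p4) and (p5 and p5)))):
    (not ((not p4 and p6) and p3) implies ((not p1 iff p4) and (p5 and p5))): β-rule — branch into not not ((not p4 and p6) and p3)  //  ((not p1 iff p4) and (p5 and p5)).
      branch 2.1 (add not not ((not p4 and p6) and p3)):
        not not ((not p4 and p6) and p3): α-rule — add (not p4 and p6), p3.
        (not p4 and p6): α-rule — add not p4, p6.
        ○ open, literals {p3=T, p4=F, p6=T}.
      branch 2.2 (add ((not p1 iff p4) and (p5 and p5))):
        ((not p1 iff p4) and (p5 and p5)): α-rule — add (not p1 iff p4), (p5 and p5).
        (p5 and p5): α-rule — add p5, p5.
        (not p1 iff p4): β-rule — branch into not p1, p4  //  not not p1, not p4.
          branch 2.2.1 (add not p1, p4):
            ○ open, literals {p1=F, p4=T, p5=T}.
          branch 2.2.2 (add not not p1, not p4):
            ○ open, literals {p1=T, p4=F, p5=T}.
0 branches closed, 4 open.
Each open branch fixes some atoms; the unmentioned ones are free. Counting distinct full assignments: branch {p1=T, p2=T} (p3, p4, p5, p6) contributes 16 new; branch {p3=T, p4=F, p6=T} (p1, p2, p5) contributes 6 new; branch {p1=F, p4=T, p5=T} (p2, p3, p6) contributes 8 new; branch {p1=T, p4=F, p5=T} (p2, p3, p6) contributes 3 new. Total: 33.

33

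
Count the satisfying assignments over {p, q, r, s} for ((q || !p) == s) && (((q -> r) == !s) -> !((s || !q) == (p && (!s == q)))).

Initial set: {(((q || !p) == s) && (((q -> r) == !s) -> !((s || !q) == (p && (!s == q)))))}.
(((q || !p) == s) && (((q -> r) == !s) -> !((s || !q) == (p && (!s == q))))): α-rule — add ((q || !p) == s), (((q -> r) == !s) -> !((s || !q) == (p && (!s == q)))).
((q || !p) == s): β-rule — branch into (q || !p), s  //  !(q || !p), !s.
  branch 1 (add (q || !p), s):
    (((q -> r) == !s) -> !((s || !q) == (p && (!s == q)))): β-rule — branch into !((q -> r) == !s)  //  !((s || !q) == (p && (!s == q))).
      branch 1.1 (add !((q -> r) == !s)):
        (q || !p): β-rule — branch into q  //  !p.
          branch 1.1.1 (add q):
            !((q -> r) == !s): β-rule — branch into (q -> r), !!s  //  !(q -> r), !s.
              branch 1.1.1.1 (add (q -> r), !!s):
                (q -> r): β-rule — branch into !q  //  r.
                  branch 1.1.1.1.1 (add !q):
                    × closes — contains both q and !q.
                  branch 1.1.1.1.2 (add r):
                    ○ open, literals {q=T, r=T, s=T}.
              branch 1.1.1.2 (add !(q -> r), !s):
                × closes — contains both s and !s.
          branch 1.1.2 (add !p):
            !((q -> r) == !s): β-rule — branch into (q -> r), !!s  //  !(q -> r), !s.
              branch 1.1.2.1 (add (q -> r), !!s):
                (q -> r): β-rule — branch into !q  //  r.
                  branch 1.1.2.1.1 (add !q):
                    ○ open, literals {p=F, q=F, s=T}.
                  branch 1.1.2.1.2 (add r):
                    ○ open, literals {p=F, r=T, s=T}.
              branch 1.1.2.2 (add !(q -> r), !s):
                × closes — contains both s and !s.
      branch 1.2 (add !((s || !q) == (p && (!s == q)))):
        (q || !p): β-rule — branch into q  //  !p.
          branch 1.2.1 (add q):
            !((s || !q) == (p && (!s == q))): β-rule — branch into (s || !q), !(p && (!s == q))  //  !(s || !q), (p && (!s == q)).
              branch 1.2.1.1 (add (s || !q), !(p && (!s == q))):
                (s || !q): β-rule — branch into s  //  !q.
                  branch 1.2.1.1.1 (add s):
                    !(p && (!s == q)): β-rule — branch into !p  //  !(!s == q).
                      branch 1.2.1.1.1.1 (add !p):
                        ○ open, literals {p=F, q=T, s=T}.
                      branch 1.2.1.1.1.2 (add !(!s == q)):
                        !(!s == q): β-rule — branch into !s, !q  //  !!s, q.
                          branch 1.2.1.1.1.2.1 (add !s, !q):
                            × closes — contains both s and !s.
                          branch 1.2.1.1.1.2.2 (add !!s, q):
                            ○ open, literals {q=T, s=T}.
                  branch 1.2.1.1.2 (add !q):
                    × closes — contains both q and !q.
              branch 1.2.1.2 (add !(s || !q), (p && (!s == q))):
                !(s || !q): α-rule — add !s, !!q.
                × closes — contains both s and !s.
          branch 1.2.2 (add !p):
            !((s || !q) == (p && (!s == q))): β-rule — branch into (s || !q), !(p && (!s == q))  //  !(s || !q), (p && (!s == q)).
              branch 1.2.2.1 (add (s || !q), !(p && (!s == q))):
                (s || !q): β-rule — branch into s  //  !q.
                  branch 1.2.2.1.1 (add s):
                    !(p && (!s == q)): β-rule — branch into !p  //  !(!s == q).
                      branch 1.2.2.1.1.1 (add !p):
                        ○ open, literals {p=F, s=T}.
                      branch 1.2.2.1.1.2 (add !(!s == q)):
                        !(!s == q): β-rule — branch into !s, !q  //  !!s, q.
                          branch 1.2.2.1.1.2.1 (add !s, !q):
                            × closes — contains both s and !s.
                          branch 1.2.2.1.1.2.2 (add !!s, q):
                            ○ open, literals {p=F, q=T, s=T}.
                  branch 1.2.2.1.2 (add !q):
                    !(p && (!s == q)): β-rule — branch into !p  //  !(!s == q).
                      branch 1.2.2.1.2.1 (add !p):
                        ○ open, literals {p=F, q=F, s=T}.
                      branch 1.2.2.1.2.2 (add !(!s == q)):
                        !(!s == q): β-rule — branch into !s, !q  //  !!s, q.
                          branch 1.2.2.1.2.2.1 (add !s, !q):
                            × closes — contains both s and !s.
                          branch 1.2.2.1.2.2.2 (add !!s, q):
                            × closes — contains both q and !q.
              branch 1.2.2.2 (add !(s || !q), (p && (!s == q))):
                !(s || !q): α-rule — add !s, !!q.
                × closes — contains both s and !s.
  branch 2 (add !(q || !p), !s):
    !(q || !p): α-rule — add !q, !!p.
    (((q -> r) == !s) -> !((s || !q) == (p && (!s == q)))): β-rule — branch into !((q -> r) == !s)  //  !((s || !q) == (p && (!s == q))).
      branch 2.1 (add !((q -> r) == !s)):
        !((q -> r) == !s): β-rule — branch into (q -> r), !!s  //  !(q -> r), !s.
          branch 2.1.1 (add (q -> r), !!s):
            × closes — contains both s and !s.
          branch 2.1.2 (add !(q -> r), !s):
            !(q -> r): α-rule — add q, !r.
            × closes — contains both q and !q.
      branch 2.2 (add !((s || !q) == (p && (!s == q)))):
        !((s || !q) == (p && (!s == q))): β-rule — branch into (s || !q), !(p && (!s == q))  //  !(s || !q), (p && (!s == q)).
          branch 2.2.1 (add (s || !q), !(p && (!s == q))):
            (s || !q): β-rule — branch into s  //  !q.
              branch 2.2.1.1 (add s):
                × closes — contains both s and !s.
              branch 2.2.1.2 (add !q):
                !(p && (!s == q)): β-rule — branch into !p  //  !(!s == q).
                  branch 2.2.1.2.1 (add !p):
                    × closes — contains both p and !p.
                  branch 2.2.1.2.2 (add !(!s == q)):
                    !(!s == q): β-rule — branch into !s, !q  //  !!s, q.
                      branch 2.2.1.2.2.1 (add !s, !q):
                        ○ open, literals {p=T, q=F, s=F}.
                      branch 2.2.1.2.2.2 (add !!s, q):
                        × closes — contains both s and !s.
          branch 2.2.2 (add !(s || !q), (p && (!s == q))):
            !(s || !q): α-rule — add !s, !!q.
            × closes — contains both q and !q.
16 branches closed, 9 open.
Each open branch fixes some atoms; the unmentioned ones are free. Counting distinct full assignments: branch {q=T, r=T, s=T} (p) contributes 2 new; branch {p=F, q=F, s=T} (r) contributes 2 new; branch {p=F, r=T, s=T} (q) contributes 0 new; branch {p=F, q=T, s=T} (r) contributes 1 new; branch {q=T, s=T} (p, r) contributes 1 new; branch {p=F, s=T} (q, r) contributes 0 new; branch {p=F, q=T, s=T} (r) contributes 0 new; branch {p=F, q=F, s=T} (r) contributes 0 new; branch {p=T, q=F, s=F} (r) contributes 2 new. Total: 8.

8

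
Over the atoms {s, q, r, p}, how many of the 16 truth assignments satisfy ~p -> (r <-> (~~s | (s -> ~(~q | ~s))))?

Initial set: {T (~p -> (r <-> (~~s | (s -> ~(~q | ~s)))))}.
T (~p -> (r <-> (~~s | (s -> ~(~q | ~s))))): β-rule — branch into F ~p  //  T (r <-> (~~s | (s -> ~(~q | ~s)))).
  branch 1 (add F ~p):
    ○ open, literals {p=true}.
  branch 2 (add T (r <-> (~~s | (s -> ~(~q | ~s))))):
    T (r <-> (~~s | (s -> ~(~q | ~s)))): β-rule — branch into T r, T (~~s | (s -> ~(~q | ~s)))  //  F r, F (~~s | (s -> ~(~q | ~s))).
      branch 2.1 (add T r, T (~~s | (s -> ~(~q | ~s)))):
        T (~~s | (s -> ~(~q | ~s))): β-rule — branch into T ~~s  //  T (s -> ~(~q | ~s)).
          branch 2.1.1 (add T ~~s):
            T ~~s: drop double negation, giving T s.
            ○ open, literals {r=true, s=true}.
          branch 2.1.2 (add T (s -> ~(~q | ~s))):
            T (s -> ~(~q | ~s)): β-rule — branch into F s  //  T ~(~q | ~s).
              branch 2.1.2.1 (add F s):
                ○ open, literals {r=true, s=false}.
              branch 2.1.2.2 (add T ~(~q | ~s)):
                T ~(~q | ~s): α-rule — add F ~q, F ~s.
                ○ open, literals {q=true, r=true, s=true}.
      branch 2.2 (add F r, F (~~s | (s -> ~(~q | ~s)))):
        F (~~s | (s -> ~(~q | ~s))): α-rule — add F ~~s, F (s -> ~(~q | ~s)).
        F ~~s: drop double negation, giving F s.
        F (s -> ~(~q | ~s)): α-rule — add T s, F ~(~q | ~s).
        × closes — contains both s and ~s.
1 branch closed, 4 open.
Each open branch fixes some atoms; the unmentioned ones are free. Counting distinct full assignments: branch {p=true} (s, q, r) contributes 8 new; branch {r=true, s=true} (q, p) contributes 2 new; branch {r=true, s=false} (q, p) contributes 2 new; branch {q=true, r=true, s=true} (p) contributes 0 new. Total: 12.

12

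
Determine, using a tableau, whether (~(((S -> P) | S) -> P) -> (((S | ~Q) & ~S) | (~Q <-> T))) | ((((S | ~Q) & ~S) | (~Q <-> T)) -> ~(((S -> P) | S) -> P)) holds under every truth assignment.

Assume the negation and expand:
Initial set: {~((~(((S -> P) | S) -> P) -> (((S | ~Q) & ~S) | (~Q <-> T))) | ((((S | ~Q) & ~S) | (~Q <-> T)) -> ~(((S -> P) | S) -> P)))}.
~((~(((S -> P) | S) -> P) -> (((S | ~Q) & ~S) | (~Q <-> T))) | ((((S | ~Q) & ~S) | (~Q <-> T)) -> ~(((S -> P) | S) -> P))): α-rule — add ~(~(((S -> P) | S) -> P) -> (((S | ~Q) & ~S) | (~Q <-> T))), ~((((S | ~Q) & ~S) | (~Q <-> T)) -> ~(((S -> P) | S) -> P)).
~(~(((S -> P) | S) -> P) -> (((S | ~Q) & ~S) | (~Q <-> T))): α-rule — add ~(((S -> P) | S) -> P), ~(((S | ~Q) & ~S) | (~Q <-> T)).
~((((S | ~Q) & ~S) | (~Q <-> T)) -> ~(((S -> P) | S) -> P)): α-rule — add (((S | ~Q) & ~S) | (~Q <-> T)), ~~(((S -> P) | S) -> P).
~(((S -> P) | S) -> P): α-rule — add ((S -> P) | S), ~P.
~(((S | ~Q) & ~S) | (~Q <-> T)): α-rule — add ~((S | ~Q) & ~S), ~(~Q <-> T).
(((S | ~Q) & ~S) | (~Q <-> T)): β-rule — branch into ((S | ~Q) & ~S)  //  (~Q <-> T).
  branch 1 (add ((S | ~Q) & ~S)):
    ((S | ~Q) & ~S): α-rule — add (S | ~Q), ~S.
    ~~(((S -> P) | S) -> P): β-rule — branch into ~((S -> P) | S)  //  P.
      branch 1.1 (add ~((S -> P) | S)):
        ~((S -> P) | S): α-rule — add ~(S -> P), ~S.
        ~(S -> P): α-rule — add S, ~P.
        × closes — contains both S and ~S.
      branch 1.2 (add P):
        × closes — contains both P and ~P.
  branch 2 (add (~Q <-> T)):
    ~~(((S -> P) | S) -> P): β-rule — branch into ~((S -> P) | S)  //  P.
      branch 2.1 (add ~((S -> P) | S)):
        ~((S -> P) | S): α-rule — add ~(S -> P), ~S.
        ~(S -> P): α-rule — add S, ~P.
        × closes — contains both S and ~S.
      branch 2.2 (add P):
        × closes — contains both P and ~P.
All 4 branches close.
Every branch closed, so the negation is unsatisfiable and the formula is valid.

Valid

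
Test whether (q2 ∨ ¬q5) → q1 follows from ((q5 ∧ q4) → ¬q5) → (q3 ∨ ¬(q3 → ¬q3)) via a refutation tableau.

Initial set: {(((q5 ∧ q4) → ¬q5) → (q3 ∨ ¬(q3 → ¬q3))); ¬((q2 ∨ ¬q5) → q1)}.
¬((q2 ∨ ¬q5) → q1): α-rule — add (q2 ∨ ¬q5), ¬q1.
(((q5 ∧ q4) → ¬q5) → (q3 ∨ ¬(q3 → ¬q3))): β-rule — branch into ¬((q5 ∧ q4) → ¬q5)  //  (q3 ∨ ¬(q3 → ¬q3)).
  branch 1 (add ¬((q5 ∧ q4) → ¬q5)):
    ¬((q5 ∧ q4) → ¬q5): α-rule — add (q5 ∧ q4), ¬¬q5.
    (q5 ∧ q4): α-rule — add q5, q4.
    (q2 ∨ ¬q5): β-rule — branch into q2  //  ¬q5.
      branch 1.1 (add q2):
        ○ open, literals {q1=false, q2=true, q4=true, q5=true}.
      branch 1.2 (add ¬q5):
        × closes — contains both q5 and ¬q5.
  branch 2 (add (q3 ∨ ¬(q3 → ¬q3))):
    (q2 ∨ ¬q5): β-rule — branch into q2  //  ¬q5.
      branch 2.1 (add q2):
        (q3 ∨ ¬(q3 → ¬q3)): β-rule — branch into q3  //  ¬(q3 → ¬q3).
          branch 2.1.1 (add q3):
            ○ open, literals {q1=false, q2=true, q3=true}.
          branch 2.1.2 (add ¬(q3 → ¬q3)):
            ¬(q3 → ¬q3): α-rule — add q3, ¬¬q3.
            ○ open, literals {q1=false, q2=true, q3=true}.
      branch 2.2 (add ¬q5):
        (q3 ∨ ¬(q3 → ¬q3)): β-rule — branch into q3  //  ¬(q3 → ¬q3).
          branch 2.2.1 (add q3):
            ○ open, literals {q1=false, q3=true, q5=false}.
          branch 2.2.2 (add ¬(q3 → ¬q3)):
            ¬(q3 → ¬q3): α-rule — add q3, ¬¬q3.
            ○ open, literals {q1=false, q3=true, q5=false}.
1 branch closed, 5 open.
An open branch gives a countermodel: q1=false, q2=true, q4=true, q5=true (unmentioned atoms arbitrary); the premises hold there but the conclusion fails.

No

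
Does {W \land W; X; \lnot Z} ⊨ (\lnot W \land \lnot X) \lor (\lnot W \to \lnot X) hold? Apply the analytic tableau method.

Initial set: {(W \land W); X; \lnot Z; \lnot ((\lnot W \land \lnot X) \lor (\lnot W \to \lnot X))}.
(W \land W): α-rule — add W, W.
\lnot ((\lnot W \land \lnot X) \lor (\lnot W \to \lnot X)): α-rule — add \lnot (\lnot W \land \lnot X), \lnot (\lnot W \to \lnot X).
\lnot (\lnot W \to \lnot X): α-rule — add \lnot W, \lnot \lnot X.
× closes — contains both W and \lnot W.
All 1 branch closes.
Every branch closed, so the premises entail the conclusion.

Yes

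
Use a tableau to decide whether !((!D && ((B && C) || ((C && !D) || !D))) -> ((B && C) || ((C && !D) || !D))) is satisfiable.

Unsatisfiable

Initial set: {!((!D && ((B && C) || ((C && !D) || !D))) -> ((B && C) || ((C && !D) || !D)))}.
!((!D && ((B && C) || ((C && !D) || !D))) -> ((B && C) || ((C && !D) || !D))): α-rule — add (!D && ((B && C) || ((C && !D) || !D))), !((B && C) || ((C && !D) || !D)).
(!D && ((B && C) || ((C && !D) || !D))): α-rule — add !D, ((B && C) || ((C && !D) || !D)).
!((B && C) || ((C && !D) || !D)): α-rule — add !(B && C), !((C && !D) || !D).
!((C && !D) || !D): α-rule — add !(C && !D), !!D.
× closes — contains both D and !D.
All 1 branch closes.
Every branch closed; the formula is unsatisfiable.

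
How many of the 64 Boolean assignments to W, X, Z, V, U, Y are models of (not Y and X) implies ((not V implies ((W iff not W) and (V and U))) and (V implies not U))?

Initial set: {((not Y and X) implies ((not V implies ((W iff not W) and (V and U))) and (V implies not U)))}.
((not Y and X) implies ((not V implies ((W iff not W) and (V and U))) and (V implies not U))): β-rule — branch into not (not Y and X)  //  ((not V implies ((W iff not W) and (V and U))) and (V implies not U)).
  branch 1 (add not (not Y and X)):
    not (not Y and X): β-rule — branch into not not Y  //  not X.
      branch 1.1 (add not not Y):
        ○ open, literals {Y=T}.
      branch 1.2 (add not X):
        ○ open, literals {X=F}.
  branch 2 (add ((not V implies ((W iff not W) and (V and U))) and (V implies not U))):
    ((not V implies ((W iff not W) and (V and U))) and (V implies not U)): α-rule — add (not V implies ((W iff not W) and (V and U))), (V implies not U).
    (not V implies ((W iff not W) and (V and U))): β-rule — branch into not not V  //  ((W iff not W) and (V and U)).
      branch 2.1 (add not not V):
        (V implies not U): β-rule — branch into not V  //  not U.
          branch 2.1.1 (add not V):
            × closes — contains both V and not V.
          branch 2.1.2 (add not U):
            ○ open, literals {U=F, V=T}.
      branch 2.2 (add ((W iff not W) and (V and U))):
        ((W iff not W) and (V and U)): α-rule — add (W iff not W), (V and U).
        (V and U): α-rule — add V, U.
        (V implies not U): β-rule — branch into not V  //  not U.
          branch 2.2.1 (add not V):
            × closes — contains both V and not V.
          branch 2.2.2 (add not U):
            × closes — contains both U and not U.
3 branches closed, 3 open.
Each open branch fixes some atoms; the unmentioned ones are free. Counting distinct full assignments: branch {Y=T} (W, X, Z, V, U) contributes 32 new; branch {X=F} (W, Z, V, U, Y) contributes 16 new; branch {U=F, V=T} (W, X, Z, Y) contributes 4 new. Total: 52.

52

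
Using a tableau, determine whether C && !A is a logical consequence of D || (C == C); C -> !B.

Initial set: {(D || (C == C)); (C -> !B); !(C && !A)}.
(D || (C == C)): β-rule — branch into D  //  (C == C).
  branch 1 (add D):
    (C -> !B): β-rule — branch into !C  //  !B.
      branch 1.1 (add !C):
        !(C && !A): β-rule — branch into !C  //  !!A.
          branch 1.1.1 (add !C):
            ○ open, literals {C=false, D=true}.
          branch 1.1.2 (add !!A):
            ○ open, literals {A=true, C=false, D=true}.
      branch 1.2 (add !B):
        !(C && !A): β-rule — branch into !C  //  !!A.
          branch 1.2.1 (add !C):
            ○ open, literals {B=false, C=false, D=true}.
          branch 1.2.2 (add !!A):
            ○ open, literals {A=true, B=false, D=true}.
  branch 2 (add (C == C)):
    (C -> !B): β-rule — branch into !C  //  !B.
      branch 2.1 (add !C):
        !(C && !A): β-rule — branch into !C  //  !!A.
          branch 2.1.1 (add !C):
            (C == C): β-rule — branch into C, C  //  !C, !C.
              branch 2.1.1.1 (add C, C):
                × closes — contains both C and !C.
              branch 2.1.1.2 (add !C, !C):
                ○ open, literals {C=false}.
          branch 2.1.2 (add !!A):
            (C == C): β-rule — branch into C, C  //  !C, !C.
              branch 2.1.2.1 (add C, C):
                × closes — contains both C and !C.
              branch 2.1.2.2 (add !C, !C):
                ○ open, literals {A=true, C=false}.
      branch 2.2 (add !B):
        !(C && !A): β-rule — branch into !C  //  !!A.
          branch 2.2.1 (add !C):
            (C == C): β-rule — branch into C, C  //  !C, !C.
              branch 2.2.1.1 (add C, C):
                × closes — contains both C and !C.
              branch 2.2.1.2 (add !C, !C):
                ○ open, literals {B=false, C=false}.
          branch 2.2.2 (add !!A):
            (C == C): β-rule — branch into C, C  //  !C, !C.
              branch 2.2.2.1 (add C, C):
                ○ open, literals {A=true, B=false, C=true}.
              branch 2.2.2.2 (add !C, !C):
                ○ open, literals {A=true, B=false, C=false}.
3 branches closed, 9 open.
An open branch gives a countermodel: C=false, D=true (unmentioned atoms arbitrary); the premises hold there but the conclusion fails.

No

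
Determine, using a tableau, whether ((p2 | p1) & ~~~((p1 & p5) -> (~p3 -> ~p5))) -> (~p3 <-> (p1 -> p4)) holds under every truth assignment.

Assume the negation and expand:
Initial set: {~(((p2 | p1) & ~~~((p1 & p5) -> (~p3 -> ~p5))) -> (~p3 <-> (p1 -> p4)))}.
~(((p2 | p1) & ~~~((p1 & p5) -> (~p3 -> ~p5))) -> (~p3 <-> (p1 -> p4))): α-rule — add ((p2 | p1) & ~~~((p1 & p5) -> (~p3 -> ~p5))), ~(~p3 <-> (p1 -> p4)).
((p2 | p1) & ~~~((p1 & p5) -> (~p3 -> ~p5))): α-rule — add (p2 | p1), ~~~((p1 & p5) -> (~p3 -> ~p5)).
~~~((p1 & p5) -> (~p3 -> ~p5)): drop double negation, giving ~((p1 & p5) -> (~p3 -> ~p5)).
~((p1 & p5) -> (~p3 -> ~p5)): α-rule — add (p1 & p5), ~(~p3 -> ~p5).
(p1 & p5): α-rule — add p1, p5.
~(~p3 -> ~p5): α-rule — add ~p3, ~~p5.
~(~p3 <-> (p1 -> p4)): β-rule — branch into ~p3, ~(p1 -> p4)  //  ~~p3, (p1 -> p4).
  branch 1 (add ~p3, ~(p1 -> p4)):
    ~(p1 -> p4): α-rule — add p1, ~p4.
    (p2 | p1): β-rule — branch into p2  //  p1.
      branch 1.1 (add p2):
        ○ open, literals {p1=1, p2=1, p3=0, p4=0, p5=1}.
      branch 1.2 (add p1):
        ○ open, literals {p1=1, p3=0, p4=0, p5=1}.
  branch 2 (add ~~p3, (p1 -> p4)):
    × closes — contains both p3 and ~p3.
1 branch closed, 2 open.
An open branch gives a countermodel: p1=1, p2=1, p3=0, p4=0, p5=1 (unmentioned atoms arbitrary); under it the original formula is false.

Not valid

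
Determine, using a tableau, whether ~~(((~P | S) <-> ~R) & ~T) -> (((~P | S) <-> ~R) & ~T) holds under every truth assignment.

Valid

Assume the negation and expand:
Initial set: {~(~~(((~P | S) <-> ~R) & ~T) -> (((~P | S) <-> ~R) & ~T))}.
~(~~(((~P | S) <-> ~R) & ~T) -> (((~P | S) <-> ~R) & ~T)): α-rule — add ~~(((~P | S) <-> ~R) & ~T), ~(((~P | S) <-> ~R) & ~T).
~~(((~P | S) <-> ~R) & ~T): drop double negation, giving (((~P | S) <-> ~R) & ~T).
(((~P | S) <-> ~R) & ~T): α-rule — add ((~P | S) <-> ~R), ~T.
~(((~P | S) <-> ~R) & ~T): β-rule — branch into ~((~P | S) <-> ~R)  //  ~~T.
  branch 1 (add ~((~P | S) <-> ~R)):
    ((~P | S) <-> ~R): β-rule — branch into (~P | S), ~R  //  ~(~P | S), ~~R.
      branch 1.1 (add (~P | S), ~R):
        ~((~P | S) <-> ~R): β-rule — branch into (~P | S), ~~R  //  ~(~P | S), ~R.
          branch 1.1.1 (add (~P | S), ~~R):
            × closes — contains both R and ~R.
          branch 1.1.2 (add ~(~P | S), ~R):
            ~(~P | S): α-rule — add ~~P, ~S.
            (~P | S): β-rule — branch into ~P  //  S.
              branch 1.1.2.1 (add ~P):
                × closes — contains both P and ~P.
              branch 1.1.2.2 (add S):
                × closes — contains both S and ~S.
      branch 1.2 (add ~(~P | S), ~~R):
        ~(~P | S): α-rule — add ~~P, ~S.
        ~((~P | S) <-> ~R): β-rule — branch into (~P | S), ~~R  //  ~(~P | S), ~R.
          branch 1.2.1 (add (~P | S), ~~R):
            (~P | S): β-rule — branch into ~P  //  S.
              branch 1.2.1.1 (add ~P):
                × closes — contains both P and ~P.
              branch 1.2.1.2 (add S):
                × closes — contains both S and ~S.
          branch 1.2.2 (add ~(~P | S), ~R):
            × closes — contains both R and ~R.
  branch 2 (add ~~T):
    × closes — contains both T and ~T.
All 7 branches close.
Every branch closed, so the negation is unsatisfiable and the formula is valid.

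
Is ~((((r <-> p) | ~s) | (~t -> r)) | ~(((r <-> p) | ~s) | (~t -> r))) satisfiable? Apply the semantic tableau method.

Initial set: {T ~((((r <-> p) | ~s) | (~t -> r)) | ~(((r <-> p) | ~s) | (~t -> r)))}.
T ~((((r <-> p) | ~s) | (~t -> r)) | ~(((r <-> p) | ~s) | (~t -> r))): α-rule — add F (((r <-> p) | ~s) | (~t -> r)), F ~(((r <-> p) | ~s) | (~t -> r)).
F (((r <-> p) | ~s) | (~t -> r)): α-rule — add F ((r <-> p) | ~s), F (~t -> r).
F ((r <-> p) | ~s): α-rule — add F (r <-> p), F ~s.
F (~t -> r): α-rule — add T ~t, F r.
F ~(((r <-> p) | ~s) | (~t -> r)): β-rule — branch into T ((r <-> p) | ~s)  //  T (~t -> r).
  branch 1 (add T ((r <-> p) | ~s)):
    F (r <-> p): β-rule — branch into T r, F p  //  F r, T p.
      branch 1.1 (add T r, F p):
        × closes — contains both r and ~r.
      branch 1.2 (add F r, T p):
        T ((r <-> p) | ~s): β-rule — branch into T (r <-> p)  //  T ~s.
          branch 1.2.1 (add T (r <-> p)):
            T (r <-> p): β-rule — branch into T r, T p  //  F r, F p.
              branch 1.2.1.1 (add T r, T p):
                × closes — contains both r and ~r.
              branch 1.2.1.2 (add F r, F p):
                × closes — contains both p and ~p.
          branch 1.2.2 (add T ~s):
            × closes — contains both s and ~s.
  branch 2 (add T (~t -> r)):
    F (r <-> p): β-rule — branch into T r, F p  //  F r, T p.
      branch 2.1 (add T r, F p):
        × closes — contains both r and ~r.
      branch 2.2 (add F r, T p):
        T (~t -> r): β-rule — branch into F ~t  //  T r.
          branch 2.2.1 (add F ~t):
            × closes — contains both t and ~t.
          branch 2.2.2 (add T r):
            × closes — contains both r and ~r.
All 7 branches close.
Every branch closed; the formula is unsatisfiable.

Unsatisfiable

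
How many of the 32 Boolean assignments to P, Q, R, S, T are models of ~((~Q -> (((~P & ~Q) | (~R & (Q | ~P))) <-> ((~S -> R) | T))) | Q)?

8

Initial set: {T ~((~Q -> (((~P & ~Q) | (~R & (Q | ~P))) <-> ((~S -> R) | T))) | Q)}.
T ~((~Q -> (((~P & ~Q) | (~R & (Q | ~P))) <-> ((~S -> R) | T))) | Q): α-rule — add F (~Q -> (((~P & ~Q) | (~R & (Q | ~P))) <-> ((~S -> R) | T))), F Q.
F (~Q -> (((~P & ~Q) | (~R & (Q | ~P))) <-> ((~S -> R) | T))): α-rule — add T ~Q, F (((~P & ~Q) | (~R & (Q | ~P))) <-> ((~S -> R) | T)).
F (((~P & ~Q) | (~R & (Q | ~P))) <-> ((~S -> R) | T)): β-rule — branch into T ((~P & ~Q) | (~R & (Q | ~P))), F ((~S -> R) | T)  //  F ((~P & ~Q) | (~R & (Q | ~P))), T ((~S -> R) | T).
  branch 1 (add T ((~P & ~Q) | (~R & (Q | ~P))), F ((~S -> R) | T)):
    F ((~S -> R) | T): α-rule — add F (~S -> R), F T.
    F (~S -> R): α-rule — add T ~S, F R.
    T ((~P & ~Q) | (~R & (Q | ~P))): β-rule — branch into T (~P & ~Q)  //  T (~R & (Q | ~P)).
      branch 1.1 (add T (~P & ~Q)):
        T (~P & ~Q): α-rule — add T ~P, T ~Q.
        ○ open, literals {P=false, Q=false, R=false, S=false, T=false}.
      branch 1.2 (add T (~R & (Q | ~P))):
        T (~R & (Q | ~P)): α-rule — add T ~R, T (Q | ~P).
        T (Q | ~P): β-rule — branch into T Q  //  T ~P.
          branch 1.2.1 (add T Q):
            × closes — contains both Q and ~Q.
          branch 1.2.2 (add T ~P):
            ○ open, literals {P=false, Q=false, R=false, S=false, T=false}.
  branch 2 (add F ((~P & ~Q) | (~R & (Q | ~P))), T ((~S -> R) | T)):
    F ((~P & ~Q) | (~R & (Q | ~P))): α-rule — add F (~P & ~Q), F (~R & (Q | ~P)).
    T ((~S -> R) | T): β-rule — branch into T (~S -> R)  //  T T.
      branch 2.1 (add T (~S -> R)):
        F (~P & ~Q): β-rule — branch into F ~P  //  F ~Q.
          branch 2.1.1 (add F ~P):
            F (~R & (Q | ~P)): β-rule — branch into F ~R  //  F (Q | ~P).
              branch 2.1.1.1 (add F ~R):
                T (~S -> R): β-rule — branch into F ~S  //  T R.
                  branch 2.1.1.1.1 (add F ~S):
                    ○ open, literals {P=true, Q=false, R=true, S=true}.
                  branch 2.1.1.1.2 (add T R):
                    ○ open, literals {P=true, Q=false, R=true}.
              branch 2.1.1.2 (add F (Q | ~P)):
                F (Q | ~P): α-rule — add F Q, F ~P.
                T (~S -> R): β-rule — branch into F ~S  //  T R.
                  branch 2.1.1.2.1 (add F ~S):
                    ○ open, literals {P=true, Q=false, S=true}.
                  branch 2.1.1.2.2 (add T R):
                    ○ open, literals {P=true, Q=false, R=true}.
          branch 2.1.2 (add F ~Q):
            × closes — contains both Q and ~Q.
      branch 2.2 (add T T):
        F (~P & ~Q): β-rule — branch into F ~P  //  F ~Q.
          branch 2.2.1 (add F ~P):
            F (~R & (Q | ~P)): β-rule — branch into F ~R  //  F (Q | ~P).
              branch 2.2.1.1 (add F ~R):
                ○ open, literals {P=true, Q=false, R=true, T=true}.
              branch 2.2.1.2 (add F (Q | ~P)):
                F (Q | ~P): α-rule — add F Q, F ~P.
                ○ open, literals {P=true, Q=false, T=true}.
          branch 2.2.2 (add F ~Q):
            × closes — contains both Q and ~Q.
3 branches closed, 8 open.
Each open branch fixes some atoms; the unmentioned ones are free. Counting distinct full assignments: branch {P=false, Q=false, R=false, S=false, T=false} (none free) contributes 1 new; branch {P=false, Q=false, R=false, S=false, T=false} (none free) contributes 0 new; branch {P=true, Q=false, R=true, S=true} (T) contributes 2 new; branch {P=true, Q=false, R=true} (S, T) contributes 2 new; branch {P=true, Q=false, S=true} (R, T) contributes 2 new; branch {P=true, Q=false, R=true} (S, T) contributes 0 new; branch {P=true, Q=false, R=true, T=true} (S) contributes 0 new; branch {P=true, Q=false, T=true} (R, S) contributes 1 new. Total: 8.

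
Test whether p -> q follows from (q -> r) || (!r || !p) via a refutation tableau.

No

Initial set: {((q -> r) || (!r || !p)); !(p -> q)}.
!(p -> q): α-rule — add p, !q.
((q -> r) || (!r || !p)): β-rule — branch into (q -> r)  //  (!r || !p).
  branch 1 (add (q -> r)):
    (q -> r): β-rule — branch into !q  //  r.
      branch 1.1 (add !q):
        ○ open, literals {p=T, q=F}.
      branch 1.2 (add r):
        ○ open, literals {p=T, q=F, r=T}.
  branch 2 (add (!r || !p)):
    (!r || !p): β-rule — branch into !r  //  !p.
      branch 2.1 (add !r):
        ○ open, literals {p=T, q=F, r=F}.
      branch 2.2 (add !p):
        × closes — contains both p and !p.
1 branch closed, 3 open.
An open branch gives a countermodel: p=T, q=F (unmentioned atoms arbitrary); the premises hold there but the conclusion fails.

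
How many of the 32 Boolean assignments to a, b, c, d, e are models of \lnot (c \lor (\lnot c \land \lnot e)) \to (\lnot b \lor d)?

30

Initial set: {(\lnot (c \lor (\lnot c \land \lnot e)) \to (\lnot b \lor d))}.
(\lnot (c \lor (\lnot c \land \lnot e)) \to (\lnot b \lor d)): β-rule — branch into \lnot \lnot (c \lor (\lnot c \land \lnot e))  //  (\lnot b \lor d).
  branch 1 (add \lnot \lnot (c \lor (\lnot c \land \lnot e))):
    \lnot \lnot (c \lor (\lnot c \land \lnot e)): β-rule — branch into c  //  (\lnot c \land \lnot e).
      branch 1.1 (add c):
        ○ open, literals {c=T}.
      branch 1.2 (add (\lnot c \land \lnot e)):
        (\lnot c \land \lnot e): α-rule — add \lnot c, \lnot e.
        ○ open, literals {c=F, e=F}.
  branch 2 (add (\lnot b \lor d)):
    (\lnot b \lor d): β-rule — branch into \lnot b  //  d.
      branch 2.1 (add \lnot b):
        ○ open, literals {b=F}.
      branch 2.2 (add d):
        ○ open, literals {d=T}.
0 branches closed, 4 open.
Each open branch fixes some atoms; the unmentioned ones are free. Counting distinct full assignments: branch {c=T} (a, b, d, e) contributes 16 new; branch {c=F, e=F} (a, b, d) contributes 8 new; branch {b=F} (a, c, d, e) contributes 4 new; branch {d=T} (a, b, c, e) contributes 2 new. Total: 30.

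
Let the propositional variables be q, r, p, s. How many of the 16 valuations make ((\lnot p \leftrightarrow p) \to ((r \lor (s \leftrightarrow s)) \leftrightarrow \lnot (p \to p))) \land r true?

8

Initial set: {T (((\lnot p \leftrightarrow p) \to ((r \lor (s \leftrightarrow s)) \leftrightarrow \lnot (p \to p))) \land r)}.
T (((\lnot p \leftrightarrow p) \to ((r \lor (s \leftrightarrow s)) \leftrightarrow \lnot (p \to p))) \land r): α-rule — add T ((\lnot p \leftrightarrow p) \to ((r \lor (s \leftrightarrow s)) \leftrightarrow \lnot (p \to p))), T r.
T ((\lnot p \leftrightarrow p) \to ((r \lor (s \leftrightarrow s)) \leftrightarrow \lnot (p \to p))): β-rule — branch into F (\lnot p \leftrightarrow p)  //  T ((r \lor (s \leftrightarrow s)) \leftrightarrow \lnot (p \to p)).
  branch 1 (add F (\lnot p \leftrightarrow p)):
    F (\lnot p \leftrightarrow p): β-rule — branch into T \lnot p, F p  //  F \lnot p, T p.
      branch 1.1 (add T \lnot p, F p):
        ○ open, literals {p=0, r=1}.
      branch 1.2 (add F \lnot p, T p):
        ○ open, literals {p=1, r=1}.
  branch 2 (add T ((r \lor (s \leftrightarrow s)) \leftrightarrow \lnot (p \to p))):
    T ((r \lor (s \leftrightarrow s)) \leftrightarrow \lnot (p \to p)): β-rule — branch into T (r \lor (s \leftrightarrow s)), T \lnot (p \to p)  //  F (r \lor (s \leftrightarrow s)), F \lnot (p \to p).
      branch 2.1 (add T (r \lor (s \leftrightarrow s)), T \lnot (p \to p)):
        T \lnot (p \to p): α-rule — add T p, F p.
        × closes — contains both p and \lnot p.
      branch 2.2 (add F (r \lor (s \leftrightarrow s)), F \lnot (p \to p)):
        F (r \lor (s \leftrightarrow s)): α-rule — add F r, F (s \leftrightarrow s).
        × closes — contains both r and \lnot r.
2 branches closed, 2 open.
Each open branch fixes some atoms; the unmentioned ones are free. Counting distinct full assignments: branch {p=0, r=1} (q, s) contributes 4 new; branch {p=1, r=1} (q, s) contributes 4 new. Total: 8.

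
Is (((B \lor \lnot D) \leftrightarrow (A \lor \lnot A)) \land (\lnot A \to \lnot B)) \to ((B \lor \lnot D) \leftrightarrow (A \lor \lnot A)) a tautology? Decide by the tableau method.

Valid

Assume the negation and expand:
Initial set: {\lnot ((((B \lor \lnot D) \leftrightarrow (A \lor \lnot A)) \land (\lnot A \to \lnot B)) \to ((B \lor \lnot D) \leftrightarrow (A \lor \lnot A)))}.
\lnot ((((B \lor \lnot D) \leftrightarrow (A \lor \lnot A)) \land (\lnot A \to \lnot B)) \to ((B \lor \lnot D) \leftrightarrow (A \lor \lnot A))): α-rule — add (((B \lor \lnot D) \leftrightarrow (A \lor \lnot A)) \land (\lnot A \to \lnot B)), \lnot ((B \lor \lnot D) \leftrightarrow (A \lor \lnot A)).
(((B \lor \lnot D) \leftrightarrow (A \lor \lnot A)) \land (\lnot A \to \lnot B)): α-rule — add ((B \lor \lnot D) \leftrightarrow (A \lor \lnot A)), (\lnot A \to \lnot B).
\lnot ((B \lor \lnot D) \leftrightarrow (A \lor \lnot A)): β-rule — branch into (B \lor \lnot D), \lnot (A \lor \lnot A)  //  \lnot (B \lor \lnot D), (A \lor \lnot A).
  branch 1 (add (B \lor \lnot D), \lnot (A \lor \lnot A)):
    \lnot (A \lor \lnot A): α-rule — add \lnot A, \lnot \lnot A.
    × closes — contains both A and \lnot A.
  branch 2 (add \lnot (B \lor \lnot D), (A \lor \lnot A)):
    \lnot (B \lor \lnot D): α-rule — add \lnot B, \lnot \lnot D.
    ((B \lor \lnot D) \leftrightarrow (A \lor \lnot A)): β-rule — branch into (B \lor \lnot D), (A \lor \lnot A)  //  \lnot (B \lor \lnot D), \lnot (A \lor \lnot A).
      branch 2.1 (add (B \lor \lnot D), (A \lor \lnot A)):
        (\lnot A \to \lnot B): β-rule — branch into \lnot \lnot A  //  \lnot B.
          branch 2.1.1 (add \lnot \lnot A):
            (A \lor \lnot A): β-rule — branch into A  //  \lnot A.
              branch 2.1.1.1 (add A):
                (B \lor \lnot D): β-rule — branch into B  //  \lnot D.
                  branch 2.1.1.1.1 (add B):
                    × closes — contains both B and \lnot B.
                  branch 2.1.1.1.2 (add \lnot D):
                    × closes — contains both D and \lnot D.
              branch 2.1.1.2 (add \lnot A):
                × closes — contains both A and \lnot A.
          branch 2.1.2 (add \lnot B):
            (A \lor \lnot A): β-rule — branch into A  //  \lnot A.
              branch 2.1.2.1 (add A):
                (B \lor \lnot D): β-rule — branch into B  //  \lnot D.
                  branch 2.1.2.1.1 (add B):
                    × closes — contains both B and \lnot B.
                  branch 2.1.2.1.2 (add \lnot D):
                    × closes — contains both D and \lnot D.
              branch 2.1.2.2 (add \lnot A):
                (B \lor \lnot D): β-rule — branch into B  //  \lnot D.
                  branch 2.1.2.2.1 (add B):
                    × closes — contains both B and \lnot B.
                  branch 2.1.2.2.2 (add \lnot D):
                    × closes — contains both D and \lnot D.
      branch 2.2 (add \lnot (B \lor \lnot D), \lnot (A \lor \lnot A)):
        \lnot (B \lor \lnot D): α-rule — add \lnot B, \lnot \lnot D.
        \lnot (A \lor \lnot A): α-rule — add \lnot A, \lnot \lnot A.
        × closes — contains both A and \lnot A.
All 9 branches close.
Every branch closed, so the negation is unsatisfiable and the formula is valid.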